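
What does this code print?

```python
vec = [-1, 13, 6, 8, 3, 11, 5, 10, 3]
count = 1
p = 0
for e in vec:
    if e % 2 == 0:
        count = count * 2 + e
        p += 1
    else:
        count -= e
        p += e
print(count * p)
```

-2923

e=-1: not even, count = 1-(-1) = 2; p=-1
e=13: not even, count = 2-13 = -11; p=12
e=6: even, count = (-11)*2+6 = -16; p=13
e=8: even, count = (-16)*2+8 = -24; p=14
e=3: not even, count = (-24)-3 = -27; p=17
e=11: not even, count = (-27)-11 = -38; p=28
e=5: not even, count = (-38)-5 = -43; p=33
e=10: even, count = (-43)*2+10 = -76; p=34
e=3: not even, count = (-76)-3 = -79; p=37
count*p = (-79)*37 = -2923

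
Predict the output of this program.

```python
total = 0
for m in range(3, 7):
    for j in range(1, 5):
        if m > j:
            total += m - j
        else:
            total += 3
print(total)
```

42

m=3,j=1: 3>1, total = 0+2 = 2
m=3,j=2: 3>2, total = 2+1 = 3
m=3,j=3: not 3>3, total = 3+3 = 6
m=3,j=4: not 3>4, total = 6+3 = 9
m=4,j=1: 4>1, total = 9+3 = 12
m=4,j=2: 4>2, total = 12+2 = 14
m=4,j=3: 4>3, total = 14+1 = 15
m=4,j=4: not 4>4, total = 15+3 = 18
m=5,j=1: 5>1, total = 18+4 = 22
m=5,j=2: 5>2, total = 22+3 = 25
m=5,j=3: 5>3, total = 25+2 = 27
m=5,j=4: 5>4, total = 27+1 = 28
m=6,j=1: 6>1, total = 28+5 = 33
m=6,j=2: 6>2, total = 33+4 = 37
m=6,j=3: 6>3, total = 37+3 = 40
m=6,j=4: 6>4, total = 40+2 = 42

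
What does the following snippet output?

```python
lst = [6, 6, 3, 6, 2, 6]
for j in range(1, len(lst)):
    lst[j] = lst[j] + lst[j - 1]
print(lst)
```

j=1: lst[1] = 6+6 = 12 → [6, 12, 3, 6, 2, 6]
j=2: lst[2] = 3+12 = 15 → [6, 12, 15, 6, 2, 6]
j=3: lst[3] = 6+15 = 21 → [6, 12, 15, 21, 2, 6]
j=4: lst[4] = 2+21 = 23 → [6, 12, 15, 21, 23, 6]
j=5: lst[5] = 6+23 = 29 → [6, 12, 15, 21, 23, 29]

[6, 12, 15, 21, 23, 29]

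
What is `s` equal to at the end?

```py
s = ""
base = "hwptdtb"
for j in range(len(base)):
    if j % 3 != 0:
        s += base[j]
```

'wpdt'

j=0: skip
j=1: add 'w' → 'w'
j=2: add 'p' → 'wp'
j=3: skip
j=4: add 'd' → 'wpd'
j=5: add 't' → 'wpdt'
j=6: skip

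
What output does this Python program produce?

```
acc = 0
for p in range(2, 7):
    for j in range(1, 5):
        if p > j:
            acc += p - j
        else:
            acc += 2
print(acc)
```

46

p=2,j=1: 2>1, acc = 0+1 = 1
p=2,j=2: not 2>2, acc = 1+2 = 3
p=2,j=3: not 2>3, acc = 3+2 = 5
p=2,j=4: not 2>4, acc = 5+2 = 7
p=3,j=1: 3>1, acc = 7+2 = 9
p=3,j=2: 3>2, acc = 9+1 = 10
p=3,j=3: not 3>3, acc = 10+2 = 12
p=3,j=4: not 3>4, acc = 12+2 = 14
p=4,j=1: 4>1, acc = 14+3 = 17
p=4,j=2: 4>2, acc = 17+2 = 19
p=4,j=3: 4>3, acc = 19+1 = 20
p=4,j=4: not 4>4, acc = 20+2 = 22
p=5,j=1: 5>1, acc = 22+4 = 26
p=5,j=2: 5>2, acc = 26+3 = 29
p=5,j=3: 5>3, acc = 29+2 = 31
p=5,j=4: 5>4, acc = 31+1 = 32
p=6,j=1: 6>1, acc = 32+5 = 37
p=6,j=2: 6>2, acc = 37+4 = 41
p=6,j=3: 6>3, acc = 41+3 = 44
p=6,j=4: 6>4, acc = 44+2 = 46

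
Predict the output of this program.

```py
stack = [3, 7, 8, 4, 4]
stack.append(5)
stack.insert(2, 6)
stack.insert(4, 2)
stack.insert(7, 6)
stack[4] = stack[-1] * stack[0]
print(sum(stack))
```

58

append 5 → [3, 7, 8, 4, 4, 5]
insert 6 at 2 → [3, 7, 6, 8, 4, 4, 5]
insert 2 at 4 → [3, 7, 6, 8, 2, 4, 4, 5]
insert 6 at 7 → [3, 7, 6, 8, 2, 4, 4, 6, 5]
stack[4] = stack[-1]*stack[0] = 5*3 = 15 → [3, 7, 6, 8, 15, 4, 4, 6, 5]
sum = 58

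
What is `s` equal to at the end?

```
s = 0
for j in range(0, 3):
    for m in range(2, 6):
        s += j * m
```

j=0,m=2: s = 0+0 = 0
j=0,m=3: s = 0+0 = 0
j=0,m=4: s = 0+0 = 0
j=0,m=5: s = 0+0 = 0
j=1,m=2: s = 0+2 = 2
j=1,m=3: s = 2+3 = 5
j=1,m=4: s = 5+4 = 9
j=1,m=5: s = 9+5 = 14
j=2,m=2: s = 14+4 = 18
j=2,m=3: s = 18+6 = 24
j=2,m=4: s = 24+8 = 32
j=2,m=5: s = 32+10 = 42

42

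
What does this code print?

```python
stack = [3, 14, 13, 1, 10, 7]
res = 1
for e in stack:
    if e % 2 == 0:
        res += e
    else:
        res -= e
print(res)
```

1

e=3: not even, res = 1-3 = -2
e=14: even, res = (-2)+14 = 12
e=13: not even, res = 12-13 = -1
e=1: not even, res = (-1)-1 = -2
e=10: even, res = (-2)+10 = 8
e=7: not even, res = 8-7 = 1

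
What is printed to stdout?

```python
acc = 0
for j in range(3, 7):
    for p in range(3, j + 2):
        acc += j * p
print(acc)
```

309

j=3,p=3: acc = 0+9 = 9
j=3,p=4: acc = 9+12 = 21
j=4,p=3: acc = 21+12 = 33
j=4,p=4: acc = 33+16 = 49
j=4,p=5: acc = 49+20 = 69
j=5,p=3: acc = 69+15 = 84
j=5,p=4: acc = 84+20 = 104
j=5,p=5: acc = 104+25 = 129
j=5,p=6: acc = 129+30 = 159
j=6,p=3: acc = 159+18 = 177
j=6,p=4: acc = 177+24 = 201
j=6,p=5: acc = 201+30 = 231
j=6,p=6: acc = 231+36 = 267
j=6,p=7: acc = 267+42 = 309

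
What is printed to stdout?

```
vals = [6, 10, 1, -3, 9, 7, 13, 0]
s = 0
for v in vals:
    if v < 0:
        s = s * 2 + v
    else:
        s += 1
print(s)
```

7

v=6: not <0, s = 0+1 = 1
v=10: not <0, s = 1+1 = 2
v=1: not <0, s = 2+1 = 3
v=-3: <0, s = 3*2+(-3) = 3
v=9: not <0, s = 3+1 = 4
v=7: not <0, s = 4+1 = 5
v=13: not <0, s = 5+1 = 6
v=0: not <0, s = 6+1 = 7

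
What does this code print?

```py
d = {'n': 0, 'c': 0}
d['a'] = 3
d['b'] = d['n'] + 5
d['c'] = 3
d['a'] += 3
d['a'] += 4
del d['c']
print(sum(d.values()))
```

d['a'] = 3 → {'n': 0, 'c': 0, 'a': 3}
d['b'] = d['n']+5 = 5 → {'n': 0, 'c': 0, 'a': 3, 'b': 5}
d['c'] = 3 → {'n': 0, 'c': 3, 'a': 3, 'b': 5}
d['a'] = 3+3 = 6 → {'n': 0, 'c': 3, 'a': 6, 'b': 5}
d['a'] = 6+4 = 10 → {'n': 0, 'c': 3, 'a': 10, 'b': 5}
del 'c' → {'n': 0, 'a': 10, 'b': 5}
sum of values = 15

15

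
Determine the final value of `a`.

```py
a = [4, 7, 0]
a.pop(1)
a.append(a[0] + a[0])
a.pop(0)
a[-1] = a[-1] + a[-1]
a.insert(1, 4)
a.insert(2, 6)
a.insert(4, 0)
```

[0, 4, 6, 16, 0]

pop(1) removes 7 → [4, 0]
append a[0]+a[0] = 4+4 = 8 → [4, 0, 8]
pop(0) removes 4 → [0, 8]
a[-1] = a[-1]+a[-1] = 8+8 = 16 → [0, 16]
insert 4 at 1 → [0, 4, 16]
insert 6 at 2 → [0, 4, 6, 16]
insert 0 at 4 → [0, 4, 6, 16, 0]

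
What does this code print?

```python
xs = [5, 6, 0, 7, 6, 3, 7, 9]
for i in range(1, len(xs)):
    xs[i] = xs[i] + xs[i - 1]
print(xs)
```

i=1: xs[1] = 6+5 = 11 → [5, 11, 0, 7, 6, 3, 7, 9]
i=2: xs[2] = 0+11 = 11 → [5, 11, 11, 7, 6, 3, 7, 9]
i=3: xs[3] = 7+11 = 18 → [5, 11, 11, 18, 6, 3, 7, 9]
i=4: xs[4] = 6+18 = 24 → [5, 11, 11, 18, 24, 3, 7, 9]
i=5: xs[5] = 3+24 = 27 → [5, 11, 11, 18, 24, 27, 7, 9]
i=6: xs[6] = 7+27 = 34 → [5, 11, 11, 18, 24, 27, 34, 9]
i=7: xs[7] = 9+34 = 43 → [5, 11, 11, 18, 24, 27, 34, 43]

[5, 11, 11, 18, 24, 27, 34, 43]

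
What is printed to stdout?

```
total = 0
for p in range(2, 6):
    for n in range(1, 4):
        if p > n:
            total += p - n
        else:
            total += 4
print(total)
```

31

p=2,n=1: 2>1, total = 0+1 = 1
p=2,n=2: not 2>2, total = 1+4 = 5
p=2,n=3: not 2>3, total = 5+4 = 9
p=3,n=1: 3>1, total = 9+2 = 11
p=3,n=2: 3>2, total = 11+1 = 12
p=3,n=3: not 3>3, total = 12+4 = 16
p=4,n=1: 4>1, total = 16+3 = 19
p=4,n=2: 4>2, total = 19+2 = 21
p=4,n=3: 4>3, total = 21+1 = 22
p=5,n=1: 5>1, total = 22+4 = 26
p=5,n=2: 5>2, total = 26+3 = 29
p=5,n=3: 5>3, total = 29+2 = 31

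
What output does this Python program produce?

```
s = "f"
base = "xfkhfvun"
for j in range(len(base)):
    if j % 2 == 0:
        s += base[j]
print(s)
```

j=0: add 'x' → 'fx'
j=1: skip
j=2: add 'k' → 'fxk'
j=3: skip
j=4: add 'f' → 'fxkf'
j=5: skip
j=6: add 'u' → 'fxkfu'
j=7: skip

fxkfu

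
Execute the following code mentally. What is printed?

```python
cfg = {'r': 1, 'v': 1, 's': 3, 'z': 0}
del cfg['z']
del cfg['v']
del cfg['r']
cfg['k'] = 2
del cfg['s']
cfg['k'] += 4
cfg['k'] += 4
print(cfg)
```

del 'z' → {'r': 1, 'v': 1, 's': 3}
del 'v' → {'r': 1, 's': 3}
del 'r' → {'s': 3}
cfg['k'] = 2 → {'s': 3, 'k': 2}
del 's' → {'k': 2}
cfg['k'] = 2+4 = 6 → {'k': 6}
cfg['k'] = 6+4 = 10 → {'k': 10}

{'k': 10}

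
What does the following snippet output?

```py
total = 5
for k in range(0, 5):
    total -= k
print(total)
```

-5

k=0: total = 5-0 = 5
k=1: total = 5-1 = 4
k=2: total = 4-2 = 2
k=3: total = 2-3 = -1
k=4: total = (-1)-4 = -5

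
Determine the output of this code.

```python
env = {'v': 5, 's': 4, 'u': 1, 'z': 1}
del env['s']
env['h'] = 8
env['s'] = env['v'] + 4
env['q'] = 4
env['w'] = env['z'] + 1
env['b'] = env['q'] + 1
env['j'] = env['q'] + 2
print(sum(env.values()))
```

del 's' → {'v': 5, 'u': 1, 'z': 1}
env['h'] = 8 → {'v': 5, 'u': 1, 'z': 1, 'h': 8}
env['s'] = env['v']+4 = 9 → {'v': 5, 'u': 1, 'z': 1, 'h': 8, 's': 9}
env['q'] = 4 → {'v': 5, 'u': 1, 'z': 1, 'h': 8, 's': 9, 'q': 4}
env['w'] = env['z']+1 = 2 → {'v': 5, 'u': 1, 'z': 1, 'h': 8, 's': 9, 'q': 4, 'w': 2}
env['b'] = env['q']+1 = 5 → {'v': 5, 'u': 1, 'z': 1, 'h': 8, 's': 9, 'q': 4, 'w': 2, 'b': 5}
env['j'] = env['q']+2 = 6 → {'v': 5, 'u': 1, 'z': 1, 'h': 8, 's': 9, 'q': 4, 'w': 2, 'b': 5, 'j': 6}
sum of values = 41

41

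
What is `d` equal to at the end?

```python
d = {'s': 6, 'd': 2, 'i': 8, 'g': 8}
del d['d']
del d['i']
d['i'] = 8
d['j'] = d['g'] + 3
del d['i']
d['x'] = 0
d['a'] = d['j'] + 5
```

{'s': 6, 'g': 8, 'j': 11, 'x': 0, 'a': 16}

del 'd' → {'s': 6, 'i': 8, 'g': 8}
del 'i' → {'s': 6, 'g': 8}
d['i'] = 8 → {'s': 6, 'g': 8, 'i': 8}
d['j'] = d['g']+3 = 11 → {'s': 6, 'g': 8, 'i': 8, 'j': 11}
del 'i' → {'s': 6, 'g': 8, 'j': 11}
d['x'] = 0 → {'s': 6, 'g': 8, 'j': 11, 'x': 0}
d['a'] = d['j']+5 = 16 → {'s': 6, 'g': 8, 'j': 11, 'x': 0, 'a': 16}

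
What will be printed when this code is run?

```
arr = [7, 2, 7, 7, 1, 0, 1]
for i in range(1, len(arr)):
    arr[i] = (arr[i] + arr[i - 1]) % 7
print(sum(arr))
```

23

i=1: arr[1] = (2+7)%7 = 2 → [7, 2, 7, 7, 1, 0, 1]
i=2: arr[2] = (7+2)%7 = 2 → [7, 2, 2, 7, 1, 0, 1]
i=3: arr[3] = (7+2)%7 = 2 → [7, 2, 2, 2, 1, 0, 1]
i=4: arr[4] = (1+2)%7 = 3 → [7, 2, 2, 2, 3, 0, 1]
i=5: arr[5] = (0+3)%7 = 3 → [7, 2, 2, 2, 3, 3, 1]
i=6: arr[6] = (1+3)%7 = 4 → [7, 2, 2, 2, 3, 3, 4]
sum = 23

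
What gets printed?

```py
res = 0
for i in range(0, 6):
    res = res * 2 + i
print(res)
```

57

i=0: res = 0*2+0 = 0
i=1: res = 0*2+1 = 1
i=2: res = 1*2+2 = 4
i=3: res = 4*2+3 = 11
i=4: res = 11*2+4 = 26
i=5: res = 26*2+5 = 57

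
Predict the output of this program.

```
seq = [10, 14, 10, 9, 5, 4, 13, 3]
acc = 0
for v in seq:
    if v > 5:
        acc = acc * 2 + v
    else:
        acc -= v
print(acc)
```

322

v=10: >5, acc = 0*2+10 = 10
v=14: >5, acc = 10*2+14 = 34
v=10: >5, acc = 34*2+10 = 78
v=9: >5, acc = 78*2+9 = 165
v=5: not >5, acc = 165-5 = 160
v=4: not >5, acc = 160-4 = 156
v=13: >5, acc = 156*2+13 = 325
v=3: not >5, acc = 325-3 = 322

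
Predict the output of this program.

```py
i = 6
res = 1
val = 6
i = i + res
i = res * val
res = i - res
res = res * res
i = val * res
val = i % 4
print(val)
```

2

i = 6+1 = 7
i = 1*6 = 6
res = 6-1 = 5
res = 5*5 = 25
i = 6*25 = 150
val = 150%4 = 2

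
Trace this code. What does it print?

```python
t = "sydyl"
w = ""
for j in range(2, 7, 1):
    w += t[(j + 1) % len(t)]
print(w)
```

ylsyd

j=2: add t[3]='y' → 'y'
j=3: add t[4]='l' → 'yl'
j=4: add t[0]='s' → 'yls'
j=5: add t[1]='y' → 'ylsy'
j=6: add t[2]='d' → 'ylsyd'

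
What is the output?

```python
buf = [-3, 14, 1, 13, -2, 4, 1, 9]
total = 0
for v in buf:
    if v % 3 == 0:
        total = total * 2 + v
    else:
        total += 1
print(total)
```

v=-3: %3==0, total = 0*2+(-3) = -3
v=14: not %3==0, total = (-3)+1 = -2
v=1: not %3==0, total = (-2)+1 = -1
v=13: not %3==0, total = (-1)+1 = 0
v=-2: not %3==0, total = 0+1 = 1
v=4: not %3==0, total = 1+1 = 2
v=1: not %3==0, total = 2+1 = 3
v=9: %3==0, total = 3*2+9 = 15

15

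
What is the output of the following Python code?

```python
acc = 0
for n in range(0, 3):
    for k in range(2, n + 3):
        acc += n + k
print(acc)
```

n=0,k=2: acc = 0+2 = 2
n=1,k=2: acc = 2+3 = 5
n=1,k=3: acc = 5+4 = 9
n=2,k=2: acc = 9+4 = 13
n=2,k=3: acc = 13+5 = 18
n=2,k=4: acc = 18+6 = 24

24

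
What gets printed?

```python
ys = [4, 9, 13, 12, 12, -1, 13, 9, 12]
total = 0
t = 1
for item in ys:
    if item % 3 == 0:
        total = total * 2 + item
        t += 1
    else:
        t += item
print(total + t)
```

353

item=4: not %3==0; t=5
item=9: %3==0, total = 0*2+9 = 9; t=6
item=13: not %3==0; t=19
item=12: %3==0, total = 9*2+12 = 30; t=20
item=12: %3==0, total = 30*2+12 = 72; t=21
item=-1: not %3==0; t=20
item=13: not %3==0; t=33
item=9: %3==0, total = 72*2+9 = 153; t=34
item=12: %3==0, total = 153*2+12 = 318; t=35
total+t = 318+35 = 353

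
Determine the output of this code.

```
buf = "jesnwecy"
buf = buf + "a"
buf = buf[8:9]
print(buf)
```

a

+ 'a' → 'jesnwecya'
slice [8:9] → 'a'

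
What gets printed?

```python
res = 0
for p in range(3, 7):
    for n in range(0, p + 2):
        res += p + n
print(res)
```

196

p=3,n=0: res = 0+3 = 3
p=3,n=1: res = 3+4 = 7
p=3,n=2: res = 7+5 = 12
p=3,n=3: res = 12+6 = 18
p=3,n=4: res = 18+7 = 25
p=4,n=0: res = 25+4 = 29
p=4,n=1: res = 29+5 = 34
p=4,n=2: res = 34+6 = 40
p=4,n=3: res = 40+7 = 47
p=4,n=4: res = 47+8 = 55
p=4,n=5: res = 55+9 = 64
p=5,n=0: res = 64+5 = 69
p=5,n=1: res = 69+6 = 75
p=5,n=2: res = 75+7 = 82
p=5,n=3: res = 82+8 = 90
p=5,n=4: res = 90+9 = 99
p=5,n=5: res = 99+10 = 109
p=5,n=6: res = 109+11 = 120
p=6,n=0: res = 120+6 = 126
p=6,n=1: res = 126+7 = 133
p=6,n=2: res = 133+8 = 141
p=6,n=3: res = 141+9 = 150
p=6,n=4: res = 150+10 = 160
p=6,n=5: res = 160+11 = 171
p=6,n=6: res = 171+12 = 183
p=6,n=7: res = 183+13 = 196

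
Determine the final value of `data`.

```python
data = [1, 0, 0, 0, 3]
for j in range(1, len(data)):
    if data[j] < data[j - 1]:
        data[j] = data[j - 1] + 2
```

j=1: 0<1, data[1] = 1+2 = 3 → [1, 3, 0, 0, 3]
j=2: 0<3, data[2] = 3+2 = 5 → [1, 3, 5, 0, 3]
j=3: 0<5, data[3] = 5+2 = 7 → [1, 3, 5, 7, 3]
j=4: 3<7, data[4] = 7+2 = 9 → [1, 3, 5, 7, 9]

[1, 3, 5, 7, 9]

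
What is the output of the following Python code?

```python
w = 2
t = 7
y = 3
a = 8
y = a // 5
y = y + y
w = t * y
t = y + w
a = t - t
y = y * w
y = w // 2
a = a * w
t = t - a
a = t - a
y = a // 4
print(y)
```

y = 8//5 = 1
y = 1+1 = 2
w = 7*2 = 14
t = 2+14 = 16
a = 16-16 = 0
y = 2*14 = 28
y = 14//2 = 7
a = 0*14 = 0
t = 16-0 = 16
a = 16-0 = 16
y = 16//4 = 4

4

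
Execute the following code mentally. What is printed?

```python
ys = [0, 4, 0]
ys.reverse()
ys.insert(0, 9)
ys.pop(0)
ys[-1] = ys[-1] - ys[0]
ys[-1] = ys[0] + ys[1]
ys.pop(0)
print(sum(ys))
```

reverse → [0, 4, 0]
insert 9 at 0 → [9, 0, 4, 0]
pop(0) removes 9 → [0, 4, 0]
ys[-1] = ys[-1]-ys[0] = 0-0 = 0 → [0, 4, 0]
ys[-1] = ys[0]+ys[1] = 0+4 = 4 → [0, 4, 4]
pop(0) removes 0 → [4, 4]
sum = 8

8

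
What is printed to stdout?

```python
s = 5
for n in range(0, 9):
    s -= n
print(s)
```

-31

n=0: s = 5-0 = 5
n=1: s = 5-1 = 4
n=2: s = 4-2 = 2
n=3: s = 2-3 = -1
n=4: s = (-1)-4 = -5
n=5: s = (-5)-5 = -10
n=6: s = (-10)-6 = -16
n=7: s = (-16)-7 = -23
n=8: s = (-23)-8 = -31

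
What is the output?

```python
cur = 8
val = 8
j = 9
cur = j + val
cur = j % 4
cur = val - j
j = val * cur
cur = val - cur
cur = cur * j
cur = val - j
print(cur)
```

cur = 9+8 = 17
cur = 9%4 = 1
cur = 8-9 = -1
j = 8*(-1) = -8
cur = 8-(-1) = 9
cur = 9*(-8) = -72
cur = 8-(-8) = 16

16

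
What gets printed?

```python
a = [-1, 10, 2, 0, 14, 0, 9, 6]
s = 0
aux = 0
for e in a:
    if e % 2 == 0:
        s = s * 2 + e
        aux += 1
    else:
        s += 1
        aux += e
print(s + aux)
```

494

e=-1: not even, s = 0+1 = 1; aux=-1
e=10: even, s = 1*2+10 = 12; aux=0
e=2: even, s = 12*2+2 = 26; aux=1
e=0: even, s = 26*2+0 = 52; aux=2
e=14: even, s = 52*2+14 = 118; aux=3
e=0: even, s = 118*2+0 = 236; aux=4
e=9: not even, s = 236+1 = 237; aux=13
e=6: even, s = 237*2+6 = 480; aux=14
s+aux = 480+14 = 494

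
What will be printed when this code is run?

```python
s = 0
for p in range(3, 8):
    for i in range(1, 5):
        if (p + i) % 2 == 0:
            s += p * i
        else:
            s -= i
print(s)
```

94

p=3,i=1: even sum, s = 0+3 = 3
p=3,i=2: odd sum, s = 3-2 = 1
p=3,i=3: even sum, s = 1+9 = 10
p=3,i=4: odd sum, s = 10-4 = 6
p=4,i=1: odd sum, s = 6-1 = 5
p=4,i=2: even sum, s = 5+8 = 13
p=4,i=3: odd sum, s = 13-3 = 10
p=4,i=4: even sum, s = 10+16 = 26
p=5,i=1: even sum, s = 26+5 = 31
p=5,i=2: odd sum, s = 31-2 = 29
p=5,i=3: even sum, s = 29+15 = 44
p=5,i=4: odd sum, s = 44-4 = 40
p=6,i=1: odd sum, s = 40-1 = 39
p=6,i=2: even sum, s = 39+12 = 51
p=6,i=3: odd sum, s = 51-3 = 48
p=6,i=4: even sum, s = 48+24 = 72
p=7,i=1: even sum, s = 72+7 = 79
p=7,i=2: odd sum, s = 79-2 = 77
p=7,i=3: even sum, s = 77+21 = 98
p=7,i=4: odd sum, s = 98-4 = 94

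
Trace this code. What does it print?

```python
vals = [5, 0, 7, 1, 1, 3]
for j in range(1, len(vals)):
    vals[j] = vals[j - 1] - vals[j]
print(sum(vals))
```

j=1: vals[1] = 5-0 = 5 → [5, 5, 7, 1, 1, 3]
j=2: vals[2] = 5-7 = -2 → [5, 5, -2, 1, 1, 3]
j=3: vals[3] = (-2)-1 = -3 → [5, 5, -2, -3, 1, 3]
j=4: vals[4] = (-3)-1 = -4 → [5, 5, -2, -3, -4, 3]
j=5: vals[5] = (-4)-3 = -7 → [5, 5, -2, -3, -4, -7]
sum = -6

-6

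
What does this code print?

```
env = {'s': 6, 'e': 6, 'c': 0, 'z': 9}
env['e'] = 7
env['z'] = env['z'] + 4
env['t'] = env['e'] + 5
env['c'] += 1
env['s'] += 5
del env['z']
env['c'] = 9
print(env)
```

{'s': 11, 'e': 7, 'c': 9, 't': 12}

env['e'] = 7 → {'s': 6, 'e': 7, 'c': 0, 'z': 9}
env['z'] = env['z']+4 = 13 → {'s': 6, 'e': 7, 'c': 0, 'z': 13}
env['t'] = env['e']+5 = 12 → {'s': 6, 'e': 7, 'c': 0, 'z': 13, 't': 12}
env['c'] = 0+1 = 1 → {'s': 6, 'e': 7, 'c': 1, 'z': 13, 't': 12}
env['s'] = 6+5 = 11 → {'s': 11, 'e': 7, 'c': 1, 'z': 13, 't': 12}
del 'z' → {'s': 11, 'e': 7, 'c': 1, 't': 12}
env['c'] = 9 → {'s': 11, 'e': 7, 'c': 9, 't': 12}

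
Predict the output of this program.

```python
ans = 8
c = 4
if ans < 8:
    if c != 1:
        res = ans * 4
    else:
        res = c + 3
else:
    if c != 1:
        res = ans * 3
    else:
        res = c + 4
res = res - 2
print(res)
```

22

ans=8, c=4
ans < 8 is False; c != 1 is True
→ res = ans * 3 = 24
res = 24-2 = 22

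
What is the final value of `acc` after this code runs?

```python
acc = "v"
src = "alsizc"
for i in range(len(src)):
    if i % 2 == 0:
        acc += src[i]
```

i=0: add 'a' → 'va'
i=1: skip
i=2: add 's' → 'vas'
i=3: skip
i=4: add 'z' → 'vasz'
i=5: skip

'vasz'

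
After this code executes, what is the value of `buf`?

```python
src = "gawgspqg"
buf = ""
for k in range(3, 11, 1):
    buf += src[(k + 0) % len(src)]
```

k=3: add src[3]='g' → 'g'
k=4: add src[4]='s' → 'gs'
k=5: add src[5]='p' → 'gsp'
k=6: add src[6]='q' → 'gspq'
k=7: add src[7]='g' → 'gspqg'
k=8: add src[0]='g' → 'gspqgg'
k=9: add src[1]='a' → 'gspqgga'
k=10: add src[2]='w' → 'gspqggaw'

'gspqggaw'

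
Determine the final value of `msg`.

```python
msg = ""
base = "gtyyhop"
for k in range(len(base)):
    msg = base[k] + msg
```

k=0: prepend 'g' → 'g'
k=1: prepend 't' → 'tg'
k=2: prepend 'y' → 'ytg'
k=3: prepend 'y' → 'yytg'
k=4: prepend 'h' → 'hyytg'
k=5: prepend 'o' → 'ohyytg'
k=6: prepend 'p' → 'pohyytg'

'pohyytg'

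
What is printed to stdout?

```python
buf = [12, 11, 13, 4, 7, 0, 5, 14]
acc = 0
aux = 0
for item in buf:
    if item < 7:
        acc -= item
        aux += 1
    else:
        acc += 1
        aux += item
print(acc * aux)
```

-240

item=12: not <7, acc = 0+1 = 1; aux=12
item=11: not <7, acc = 1+1 = 2; aux=23
item=13: not <7, acc = 2+1 = 3; aux=36
item=4: <7, acc = 3-4 = -1; aux=37
item=7: not <7, acc = (-1)+1 = 0; aux=44
item=0: <7, acc = 0-0 = 0; aux=45
item=5: <7, acc = 0-5 = -5; aux=46
item=14: not <7, acc = (-5)+1 = -4; aux=60
acc*aux = (-4)*60 = -240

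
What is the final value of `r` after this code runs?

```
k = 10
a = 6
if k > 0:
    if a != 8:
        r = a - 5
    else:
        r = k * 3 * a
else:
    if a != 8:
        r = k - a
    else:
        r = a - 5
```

k=10, a=6
k > 0 is True; a != 8 is True
→ r = a - 5 = 1

1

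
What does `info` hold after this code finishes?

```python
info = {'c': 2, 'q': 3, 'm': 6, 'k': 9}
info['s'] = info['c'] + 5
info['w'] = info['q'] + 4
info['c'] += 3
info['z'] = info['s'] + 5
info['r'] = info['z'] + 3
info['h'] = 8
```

info['s'] = info['c']+5 = 7 → {'c': 2, 'q': 3, 'm': 6, 'k': 9, 's': 7}
info['w'] = info['q']+4 = 7 → {'c': 2, 'q': 3, 'm': 6, 'k': 9, 's': 7, 'w': 7}
info['c'] = 2+3 = 5 → {'c': 5, 'q': 3, 'm': 6, 'k': 9, 's': 7, 'w': 7}
info['z'] = info['s']+5 = 12 → {'c': 5, 'q': 3, 'm': 6, 'k': 9, 's': 7, 'w': 7, 'z': 12}
info['r'] = info['z']+3 = 15 → {'c': 5, 'q': 3, 'm': 6, 'k': 9, 's': 7, 'w': 7, 'z': 12, 'r': 15}
info['h'] = 8 → {'c': 5, 'q': 3, 'm': 6, 'k': 9, 's': 7, 'w': 7, 'z': 12, 'r': 15, 'h': 8}

{'c': 5, 'q': 3, 'm': 6, 'k': 9, 's': 7, 'w': 7, 'z': 12, 'r': 15, 'h': 8}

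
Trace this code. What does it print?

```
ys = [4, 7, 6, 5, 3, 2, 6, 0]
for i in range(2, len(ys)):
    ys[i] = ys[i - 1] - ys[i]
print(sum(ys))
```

-38

i=2: ys[2] = 7-6 = 1 → [4, 7, 1, 5, 3, 2, 6, 0]
i=3: ys[3] = 1-5 = -4 → [4, 7, 1, -4, 3, 2, 6, 0]
i=4: ys[4] = (-4)-3 = -7 → [4, 7, 1, -4, -7, 2, 6, 0]
i=5: ys[5] = (-7)-2 = -9 → [4, 7, 1, -4, -7, -9, 6, 0]
i=6: ys[6] = (-9)-6 = -15 → [4, 7, 1, -4, -7, -9, -15, 0]
i=7: ys[7] = (-15)-0 = -15 → [4, 7, 1, -4, -7, -9, -15, -15]
sum = -38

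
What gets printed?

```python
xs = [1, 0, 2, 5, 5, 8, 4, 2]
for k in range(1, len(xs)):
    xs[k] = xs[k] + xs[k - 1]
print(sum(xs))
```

99

k=1: xs[1] = 0+1 = 1 → [1, 1, 2, 5, 5, 8, 4, 2]
k=2: xs[2] = 2+1 = 3 → [1, 1, 3, 5, 5, 8, 4, 2]
k=3: xs[3] = 5+3 = 8 → [1, 1, 3, 8, 5, 8, 4, 2]
k=4: xs[4] = 5+8 = 13 → [1, 1, 3, 8, 13, 8, 4, 2]
k=5: xs[5] = 8+13 = 21 → [1, 1, 3, 8, 13, 21, 4, 2]
k=6: xs[6] = 4+21 = 25 → [1, 1, 3, 8, 13, 21, 25, 2]
k=7: xs[7] = 2+25 = 27 → [1, 1, 3, 8, 13, 21, 25, 27]
sum = 99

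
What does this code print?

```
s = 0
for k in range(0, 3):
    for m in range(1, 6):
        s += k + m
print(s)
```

60

k=0,m=1: s = 0+1 = 1
k=0,m=2: s = 1+2 = 3
k=0,m=3: s = 3+3 = 6
k=0,m=4: s = 6+4 = 10
k=0,m=5: s = 10+5 = 15
k=1,m=1: s = 15+2 = 17
k=1,m=2: s = 17+3 = 20
k=1,m=3: s = 20+4 = 24
k=1,m=4: s = 24+5 = 29
k=1,m=5: s = 29+6 = 35
k=2,m=1: s = 35+3 = 38
k=2,m=2: s = 38+4 = 42
k=2,m=3: s = 42+5 = 47
k=2,m=4: s = 47+6 = 53
k=2,m=5: s = 53+7 = 60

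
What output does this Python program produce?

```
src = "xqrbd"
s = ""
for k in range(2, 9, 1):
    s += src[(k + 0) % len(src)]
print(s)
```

k=2: add src[2]='r' → 'r'
k=3: add src[3]='b' → 'rb'
k=4: add src[4]='d' → 'rbd'
k=5: add src[0]='x' → 'rbdx'
k=6: add src[1]='q' → 'rbdxq'
k=7: add src[2]='r' → 'rbdxqr'
k=8: add src[3]='b' → 'rbdxqrb'

rbdxqrb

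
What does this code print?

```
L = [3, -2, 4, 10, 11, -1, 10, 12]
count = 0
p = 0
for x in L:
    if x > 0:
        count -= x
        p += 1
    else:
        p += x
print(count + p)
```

-47

x=3: >0, count = 0-3 = -3; p=1
x=-2: not >0; p=-1
x=4: >0, count = (-3)-4 = -7; p=0
x=10: >0, count = (-7)-10 = -17; p=1
x=11: >0, count = (-17)-11 = -28; p=2
x=-1: not >0; p=1
x=10: >0, count = (-28)-10 = -38; p=2
x=12: >0, count = (-38)-12 = -50; p=3
count+p = (-50)+3 = -47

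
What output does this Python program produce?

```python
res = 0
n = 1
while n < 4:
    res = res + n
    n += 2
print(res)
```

4

n=1: res = 0+1 = 1
n=3: res = 1+3 = 4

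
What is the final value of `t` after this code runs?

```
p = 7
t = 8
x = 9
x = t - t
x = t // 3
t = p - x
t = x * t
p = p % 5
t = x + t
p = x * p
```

12

x = 8-8 = 0
x = 8//3 = 2
t = 7-2 = 5
t = 2*5 = 10
p = 7%5 = 2
t = 2+10 = 12
p = 2*2 = 4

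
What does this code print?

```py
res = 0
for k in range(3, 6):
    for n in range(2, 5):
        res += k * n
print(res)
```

k=3,n=2: res = 0+6 = 6
k=3,n=3: res = 6+9 = 15
k=3,n=4: res = 15+12 = 27
k=4,n=2: res = 27+8 = 35
k=4,n=3: res = 35+12 = 47
k=4,n=4: res = 47+16 = 63
k=5,n=2: res = 63+10 = 73
k=5,n=3: res = 73+15 = 88
k=5,n=4: res = 88+20 = 108

108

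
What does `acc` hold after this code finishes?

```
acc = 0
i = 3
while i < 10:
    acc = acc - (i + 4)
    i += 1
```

i=3: acc = 0-7 = -7
i=4: acc = (-7)-8 = -15
i=5: acc = (-15)-9 = -24
i=6: acc = (-24)-10 = -34
i=7: acc = (-34)-11 = -45
i=8: acc = (-45)-12 = -57
i=9: acc = (-57)-13 = -70

-70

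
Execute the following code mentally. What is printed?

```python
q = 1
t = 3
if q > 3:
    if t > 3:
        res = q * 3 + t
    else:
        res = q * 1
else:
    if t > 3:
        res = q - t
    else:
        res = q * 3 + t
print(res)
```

q=1, t=3
q > 3 is False; t > 3 is False
→ res = q * 3 + t = 6

6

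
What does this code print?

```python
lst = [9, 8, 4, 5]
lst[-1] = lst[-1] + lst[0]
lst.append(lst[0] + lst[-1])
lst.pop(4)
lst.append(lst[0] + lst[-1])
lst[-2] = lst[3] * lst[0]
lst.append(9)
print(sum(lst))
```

lst[-1] = lst[-1]+lst[0] = 5+9 = 14 → [9, 8, 4, 14]
append lst[0]+lst[-1] = 9+14 = 23 → [9, 8, 4, 14, 23]
pop(4) removes 23 → [9, 8, 4, 14]
append lst[0]+lst[-1] = 9+14 = 23 → [9, 8, 4, 14, 23]
lst[-2] = lst[3]*lst[0] = 14*9 = 126 → [9, 8, 4, 126, 23]
append 9 → [9, 8, 4, 126, 23, 9]
sum = 179

179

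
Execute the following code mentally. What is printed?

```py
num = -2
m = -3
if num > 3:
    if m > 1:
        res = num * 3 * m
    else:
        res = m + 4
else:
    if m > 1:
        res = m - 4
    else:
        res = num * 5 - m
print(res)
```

-7

num=-2, m=-3
num > 3 is False; m > 1 is False
→ res = num * 5 - m = -7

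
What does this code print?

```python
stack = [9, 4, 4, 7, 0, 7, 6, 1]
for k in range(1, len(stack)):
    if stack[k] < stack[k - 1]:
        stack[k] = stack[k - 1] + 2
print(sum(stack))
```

k=1: 4<9, stack[1] = 9+2 = 11 → [9, 11, 4, 7, 0, 7, 6, 1]
k=2: 4<11, stack[2] = 11+2 = 13 → [9, 11, 13, 7, 0, 7, 6, 1]
k=3: 7<13, stack[3] = 13+2 = 15 → [9, 11, 13, 15, 0, 7, 6, 1]
k=4: 0<15, stack[4] = 15+2 = 17 → [9, 11, 13, 15, 17, 7, 6, 1]
k=5: 7<17, stack[5] = 17+2 = 19 → [9, 11, 13, 15, 17, 19, 6, 1]
k=6: 6<19, stack[6] = 19+2 = 21 → [9, 11, 13, 15, 17, 19, 21, 1]
k=7: 1<21, stack[7] = 21+2 = 23 → [9, 11, 13, 15, 17, 19, 21, 23]
sum = 128

128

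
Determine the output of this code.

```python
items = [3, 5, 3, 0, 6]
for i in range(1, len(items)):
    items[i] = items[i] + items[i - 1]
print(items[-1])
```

i=1: items[1] = 5+3 = 8 → [3, 8, 3, 0, 6]
i=2: items[2] = 3+8 = 11 → [3, 8, 11, 0, 6]
i=3: items[3] = 0+11 = 11 → [3, 8, 11, 11, 6]
i=4: items[4] = 6+11 = 17 → [3, 8, 11, 11, 17]

17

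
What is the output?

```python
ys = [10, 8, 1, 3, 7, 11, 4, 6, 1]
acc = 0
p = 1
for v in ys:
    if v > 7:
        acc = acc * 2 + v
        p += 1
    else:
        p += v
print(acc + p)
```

v=10: >7, acc = 0*2+10 = 10; p=2
v=8: >7, acc = 10*2+8 = 28; p=3
v=1: not >7; p=4
v=3: not >7; p=7
v=7: not >7; p=14
v=11: >7, acc = 28*2+11 = 67; p=15
v=4: not >7; p=19
v=6: not >7; p=25
v=1: not >7; p=26
acc+p = 67+26 = 93

93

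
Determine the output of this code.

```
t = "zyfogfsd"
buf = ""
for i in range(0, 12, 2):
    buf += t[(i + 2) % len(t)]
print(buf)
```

i=0: add t[2]='f' → 'f'
i=2: add t[4]='g' → 'fg'
i=4: add t[6]='s' → 'fgs'
i=6: add t[0]='z' → 'fgsz'
i=8: add t[2]='f' → 'fgszf'
i=10: add t[4]='g' → 'fgszfg'

fgszfg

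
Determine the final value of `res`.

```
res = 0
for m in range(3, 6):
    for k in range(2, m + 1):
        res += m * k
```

m=3,k=2: res = 0+6 = 6
m=3,k=3: res = 6+9 = 15
m=4,k=2: res = 15+8 = 23
m=4,k=3: res = 23+12 = 35
m=4,k=4: res = 35+16 = 51
m=5,k=2: res = 51+10 = 61
m=5,k=3: res = 61+15 = 76
m=5,k=4: res = 76+20 = 96
m=5,k=5: res = 96+25 = 121

121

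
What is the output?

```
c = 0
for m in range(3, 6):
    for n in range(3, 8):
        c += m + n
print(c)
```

m=3,n=3: c = 0+6 = 6
m=3,n=4: c = 6+7 = 13
m=3,n=5: c = 13+8 = 21
m=3,n=6: c = 21+9 = 30
m=3,n=7: c = 30+10 = 40
m=4,n=3: c = 40+7 = 47
m=4,n=4: c = 47+8 = 55
m=4,n=5: c = 55+9 = 64
m=4,n=6: c = 64+10 = 74
m=4,n=7: c = 74+11 = 85
m=5,n=3: c = 85+8 = 93
m=5,n=4: c = 93+9 = 102
m=5,n=5: c = 102+10 = 112
m=5,n=6: c = 112+11 = 123
m=5,n=7: c = 123+12 = 135

135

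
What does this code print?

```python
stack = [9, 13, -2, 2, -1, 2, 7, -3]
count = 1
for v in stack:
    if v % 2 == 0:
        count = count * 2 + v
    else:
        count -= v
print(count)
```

-172

v=9: not even, count = 1-9 = -8
v=13: not even, count = (-8)-13 = -21
v=-2: even, count = (-21)*2+(-2) = -44
v=2: even, count = (-44)*2+2 = -86
v=-1: not even, count = (-86)-(-1) = -85
v=2: even, count = (-85)*2+2 = -168
v=7: not even, count = (-168)-7 = -175
v=-3: not even, count = (-175)-(-3) = -172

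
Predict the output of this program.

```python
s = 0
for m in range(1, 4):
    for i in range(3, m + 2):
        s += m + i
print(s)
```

18

m=2,i=3: s = 0+5 = 5
m=3,i=3: s = 5+6 = 11
m=3,i=4: s = 11+7 = 18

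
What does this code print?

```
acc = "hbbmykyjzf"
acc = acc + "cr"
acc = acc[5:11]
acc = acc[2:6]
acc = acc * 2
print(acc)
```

+ 'cr' → 'hbbmykyjzfcr'
slice [5:11] → 'kyjzfc'
slice [2:6] → 'jzfc'
repeat ×2 → 'jzfcjzfc'

jzfcjzfc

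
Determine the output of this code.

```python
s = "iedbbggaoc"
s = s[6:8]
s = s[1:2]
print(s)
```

slice [6:8] → 'ga'
slice [1:2] → 'a'

a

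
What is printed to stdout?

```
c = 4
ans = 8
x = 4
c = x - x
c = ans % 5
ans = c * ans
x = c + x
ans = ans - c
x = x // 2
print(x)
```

3

c = 4-4 = 0
c = 8%5 = 3
ans = 3*8 = 24
x = 3+4 = 7
ans = 24-3 = 21
x = 7//2 = 3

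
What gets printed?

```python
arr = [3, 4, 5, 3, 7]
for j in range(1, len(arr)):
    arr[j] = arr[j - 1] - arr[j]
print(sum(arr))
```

-29

j=1: arr[1] = 3-4 = -1 → [3, -1, 5, 3, 7]
j=2: arr[2] = (-1)-5 = -6 → [3, -1, -6, 3, 7]
j=3: arr[3] = (-6)-3 = -9 → [3, -1, -6, -9, 7]
j=4: arr[4] = (-9)-7 = -16 → [3, -1, -6, -9, -16]
sum = -29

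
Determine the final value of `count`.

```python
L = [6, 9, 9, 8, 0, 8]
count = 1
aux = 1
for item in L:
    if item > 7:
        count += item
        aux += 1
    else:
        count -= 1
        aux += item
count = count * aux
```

363

item=6: not >7, count = 1-1 = 0; aux=7
item=9: >7, count = 0+9 = 9; aux=8
item=9: >7, count = 9+9 = 18; aux=9
item=8: >7, count = 18+8 = 26; aux=10
item=0: not >7, count = 26-1 = 25; aux=10
item=8: >7, count = 25+8 = 33; aux=11
count*aux = 33*11 = 363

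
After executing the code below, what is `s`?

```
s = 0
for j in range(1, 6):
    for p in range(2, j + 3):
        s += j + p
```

145

j=1,p=2: s = 0+3 = 3
j=1,p=3: s = 3+4 = 7
j=2,p=2: s = 7+4 = 11
j=2,p=3: s = 11+5 = 16
j=2,p=4: s = 16+6 = 22
j=3,p=2: s = 22+5 = 27
j=3,p=3: s = 27+6 = 33
j=3,p=4: s = 33+7 = 40
j=3,p=5: s = 40+8 = 48
j=4,p=2: s = 48+6 = 54
j=4,p=3: s = 54+7 = 61
j=4,p=4: s = 61+8 = 69
j=4,p=5: s = 69+9 = 78
j=4,p=6: s = 78+10 = 88
j=5,p=2: s = 88+7 = 95
j=5,p=3: s = 95+8 = 103
j=5,p=4: s = 103+9 = 112
j=5,p=5: s = 112+10 = 122
j=5,p=6: s = 122+11 = 133
j=5,p=7: s = 133+12 = 145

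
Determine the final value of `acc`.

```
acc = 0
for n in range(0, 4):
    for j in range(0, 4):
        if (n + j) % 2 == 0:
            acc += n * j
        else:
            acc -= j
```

n=0,j=0: even sum, acc = 0+0 = 0
n=0,j=1: odd sum, acc = 0-1 = -1
n=0,j=2: even sum, acc = (-1)+0 = -1
n=0,j=3: odd sum, acc = (-1)-3 = -4
n=1,j=0: odd sum, acc = (-4)-0 = -4
n=1,j=1: even sum, acc = (-4)+1 = -3
n=1,j=2: odd sum, acc = (-3)-2 = -5
n=1,j=3: even sum, acc = (-5)+3 = -2
n=2,j=0: even sum, acc = (-2)+0 = -2
n=2,j=1: odd sum, acc = (-2)-1 = -3
n=2,j=2: even sum, acc = (-3)+4 = 1
n=2,j=3: odd sum, acc = 1-3 = -2
n=3,j=0: odd sum, acc = (-2)-0 = -2
n=3,j=1: even sum, acc = (-2)+3 = 1
n=3,j=2: odd sum, acc = 1-2 = -1
n=3,j=3: even sum, acc = (-1)+9 = 8

8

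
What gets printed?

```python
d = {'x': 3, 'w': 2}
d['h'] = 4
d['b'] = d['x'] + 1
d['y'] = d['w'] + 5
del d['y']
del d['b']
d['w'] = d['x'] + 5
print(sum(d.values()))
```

15

d['h'] = 4 → {'x': 3, 'w': 2, 'h': 4}
d['b'] = d['x']+1 = 4 → {'x': 3, 'w': 2, 'h': 4, 'b': 4}
d['y'] = d['w']+5 = 7 → {'x': 3, 'w': 2, 'h': 4, 'b': 4, 'y': 7}
del 'y' → {'x': 3, 'w': 2, 'h': 4, 'b': 4}
del 'b' → {'x': 3, 'w': 2, 'h': 4}
d['w'] = d['x']+5 = 8 → {'x': 3, 'w': 8, 'h': 4}
sum of values = 15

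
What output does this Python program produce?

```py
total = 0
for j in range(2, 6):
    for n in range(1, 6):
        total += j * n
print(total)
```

210

j=2,n=1: total = 0+2 = 2
j=2,n=2: total = 2+4 = 6
j=2,n=3: total = 6+6 = 12
j=2,n=4: total = 12+8 = 20
j=2,n=5: total = 20+10 = 30
j=3,n=1: total = 30+3 = 33
j=3,n=2: total = 33+6 = 39
j=3,n=3: total = 39+9 = 48
j=3,n=4: total = 48+12 = 60
j=3,n=5: total = 60+15 = 75
j=4,n=1: total = 75+4 = 79
j=4,n=2: total = 79+8 = 87
j=4,n=3: total = 87+12 = 99
j=4,n=4: total = 99+16 = 115
j=4,n=5: total = 115+20 = 135
j=5,n=1: total = 135+5 = 140
j=5,n=2: total = 140+10 = 150
j=5,n=3: total = 150+15 = 165
j=5,n=4: total = 165+20 = 185
j=5,n=5: total = 185+25 = 210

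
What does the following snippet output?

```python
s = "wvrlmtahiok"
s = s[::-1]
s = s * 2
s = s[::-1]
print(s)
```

wvrlmtahiokwvrlmtahiok

reverse → 'koihatmlrvw'
repeat ×2 → 'koihatmlrvwkoihatmlrvw'
reverse → 'wvrlmtahiokwvrlmtahiok'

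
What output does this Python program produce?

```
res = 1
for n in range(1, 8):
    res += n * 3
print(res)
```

85

n=1: res = 1+1*3 = 4
n=2: res = 4+2*3 = 10
n=3: res = 10+3*3 = 19
n=4: res = 19+4*3 = 31
n=5: res = 31+5*3 = 46
n=6: res = 46+6*3 = 64
n=7: res = 64+7*3 = 85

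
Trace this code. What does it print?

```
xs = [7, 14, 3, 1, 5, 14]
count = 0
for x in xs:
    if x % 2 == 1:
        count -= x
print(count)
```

-16

x=7: odd, count = 0-7 = -7
x=14: not odd
x=3: odd, count = (-7)-3 = -10
x=1: odd, count = (-10)-1 = -11
x=5: odd, count = (-11)-5 = -16
x=14: not odd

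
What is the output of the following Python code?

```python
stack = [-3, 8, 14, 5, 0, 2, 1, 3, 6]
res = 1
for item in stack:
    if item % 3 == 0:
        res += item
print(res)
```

7

item=-3: %3==0, res = 1+(-3) = -2
item=8: not %3==0
item=14: not %3==0
item=5: not %3==0
item=0: %3==0, res = (-2)+0 = -2
item=2: not %3==0
item=1: not %3==0
item=3: %3==0, res = (-2)+3 = 1
item=6: %3==0, res = 1+6 = 7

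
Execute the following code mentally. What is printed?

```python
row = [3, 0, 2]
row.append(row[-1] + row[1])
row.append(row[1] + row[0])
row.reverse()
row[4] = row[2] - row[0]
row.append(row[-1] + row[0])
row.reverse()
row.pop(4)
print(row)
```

append row[-1]+row[1] = 2+0 = 2 → [3, 0, 2, 2]
append row[1]+row[0] = 0+3 = 3 → [3, 0, 2, 2, 3]
reverse → [3, 2, 2, 0, 3]
row[4] = row[2]-row[0] = 2-3 = -1 → [3, 2, 2, 0, -1]
append row[-1]+row[0] = (-1)+3 = 2 → [3, 2, 2, 0, -1, 2]
reverse → [2, -1, 0, 2, 2, 3]
pop(4) removes 2 → [2, -1, 0, 2, 3]

[2, -1, 0, 2, 3]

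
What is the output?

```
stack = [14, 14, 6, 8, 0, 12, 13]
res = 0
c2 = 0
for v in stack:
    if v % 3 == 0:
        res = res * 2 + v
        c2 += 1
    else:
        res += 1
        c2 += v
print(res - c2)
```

5

v=14: not %3==0, res = 0+1 = 1; c2=14
v=14: not %3==0, res = 1+1 = 2; c2=28
v=6: %3==0, res = 2*2+6 = 10; c2=29
v=8: not %3==0, res = 10+1 = 11; c2=37
v=0: %3==0, res = 11*2+0 = 22; c2=38
v=12: %3==0, res = 22*2+12 = 56; c2=39
v=13: not %3==0, res = 56+1 = 57; c2=52
res-c2 = 57-52 = 5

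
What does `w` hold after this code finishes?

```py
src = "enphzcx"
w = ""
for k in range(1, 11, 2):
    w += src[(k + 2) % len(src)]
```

k=1: add src[3]='h' → 'h'
k=3: add src[5]='c' → 'hc'
k=5: add src[0]='e' → 'hce'
k=7: add src[2]='p' → 'hcep'
k=9: add src[4]='z' → 'hcepz'

'hcepz'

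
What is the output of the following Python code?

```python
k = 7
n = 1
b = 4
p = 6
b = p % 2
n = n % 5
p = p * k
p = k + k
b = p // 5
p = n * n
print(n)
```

b = 6%2 = 0
n = 1%5 = 1
p = 6*7 = 42
p = 7+7 = 14
b = 14//5 = 2
p = 1*1 = 1

1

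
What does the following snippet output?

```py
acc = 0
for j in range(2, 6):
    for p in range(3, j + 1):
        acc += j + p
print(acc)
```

j=3,p=3: acc = 0+6 = 6
j=4,p=3: acc = 6+7 = 13
j=4,p=4: acc = 13+8 = 21
j=5,p=3: acc = 21+8 = 29
j=5,p=4: acc = 29+9 = 38
j=5,p=5: acc = 38+10 = 48

48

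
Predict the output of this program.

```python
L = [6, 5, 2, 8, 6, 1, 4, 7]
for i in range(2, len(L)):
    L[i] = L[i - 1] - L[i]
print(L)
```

[6, 5, 3, -5, -11, -12, -16, -23]

i=2: L[2] = 5-2 = 3 → [6, 5, 3, 8, 6, 1, 4, 7]
i=3: L[3] = 3-8 = -5 → [6, 5, 3, -5, 6, 1, 4, 7]
i=4: L[4] = (-5)-6 = -11 → [6, 5, 3, -5, -11, 1, 4, 7]
i=5: L[5] = (-11)-1 = -12 → [6, 5, 3, -5, -11, -12, 4, 7]
i=6: L[6] = (-12)-4 = -16 → [6, 5, 3, -5, -11, -12, -16, 7]
i=7: L[7] = (-16)-7 = -23 → [6, 5, 3, -5, -11, -12, -16, -23]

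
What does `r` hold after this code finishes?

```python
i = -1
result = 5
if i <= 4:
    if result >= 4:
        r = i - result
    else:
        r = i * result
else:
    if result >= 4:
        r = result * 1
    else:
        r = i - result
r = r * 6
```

-36

i=-1, result=5
i <= 4 is True; result >= 4 is True
→ r = i - result = -6
r = (-6)*6 = -36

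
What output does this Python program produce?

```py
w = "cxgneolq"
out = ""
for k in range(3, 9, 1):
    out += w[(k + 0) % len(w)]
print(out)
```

neolqc

k=3: add w[3]='n' → 'n'
k=4: add w[4]='e' → 'ne'
k=5: add w[5]='o' → 'neo'
k=6: add w[6]='l' → 'neol'
k=7: add w[7]='q' → 'neolq'
k=8: add w[0]='c' → 'neolqc'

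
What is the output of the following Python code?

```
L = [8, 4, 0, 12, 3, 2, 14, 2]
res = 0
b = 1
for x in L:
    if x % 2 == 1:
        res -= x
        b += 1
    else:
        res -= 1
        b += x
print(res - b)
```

-54

x=8: not odd, res = 0-1 = -1; b=9
x=4: not odd, res = (-1)-1 = -2; b=13
x=0: not odd, res = (-2)-1 = -3; b=13
x=12: not odd, res = (-3)-1 = -4; b=25
x=3: odd, res = (-4)-3 = -7; b=26
x=2: not odd, res = (-7)-1 = -8; b=28
x=14: not odd, res = (-8)-1 = -9; b=42
x=2: not odd, res = (-9)-1 = -10; b=44
res-b = (-10)-44 = -54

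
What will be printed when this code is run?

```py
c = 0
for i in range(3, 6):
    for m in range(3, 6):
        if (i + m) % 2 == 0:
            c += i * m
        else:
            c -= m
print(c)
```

64

i=3,m=3: even sum, c = 0+9 = 9
i=3,m=4: odd sum, c = 9-4 = 5
i=3,m=5: even sum, c = 5+15 = 20
i=4,m=3: odd sum, c = 20-3 = 17
i=4,m=4: even sum, c = 17+16 = 33
i=4,m=5: odd sum, c = 33-5 = 28
i=5,m=3: even sum, c = 28+15 = 43
i=5,m=4: odd sum, c = 43-4 = 39
i=5,m=5: even sum, c = 39+25 = 64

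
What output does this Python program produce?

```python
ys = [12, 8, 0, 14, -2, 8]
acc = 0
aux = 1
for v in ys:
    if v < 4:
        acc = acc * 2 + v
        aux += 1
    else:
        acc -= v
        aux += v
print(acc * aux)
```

v=12: not <4, acc = 0-12 = -12; aux=13
v=8: not <4, acc = (-12)-8 = -20; aux=21
v=0: <4, acc = (-20)*2+0 = -40; aux=22
v=14: not <4, acc = (-40)-14 = -54; aux=36
v=-2: <4, acc = (-54)*2+(-2) = -110; aux=37
v=8: not <4, acc = (-110)-8 = -118; aux=45
acc*aux = (-118)*45 = -5310

-5310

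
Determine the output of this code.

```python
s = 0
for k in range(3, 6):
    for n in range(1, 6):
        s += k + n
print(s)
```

k=3,n=1: s = 0+4 = 4
k=3,n=2: s = 4+5 = 9
k=3,n=3: s = 9+6 = 15
k=3,n=4: s = 15+7 = 22
k=3,n=5: s = 22+8 = 30
k=4,n=1: s = 30+5 = 35
k=4,n=2: s = 35+6 = 41
k=4,n=3: s = 41+7 = 48
k=4,n=4: s = 48+8 = 56
k=4,n=5: s = 56+9 = 65
k=5,n=1: s = 65+6 = 71
k=5,n=2: s = 71+7 = 78
k=5,n=3: s = 78+8 = 86
k=5,n=4: s = 86+9 = 95
k=5,n=5: s = 95+10 = 105

105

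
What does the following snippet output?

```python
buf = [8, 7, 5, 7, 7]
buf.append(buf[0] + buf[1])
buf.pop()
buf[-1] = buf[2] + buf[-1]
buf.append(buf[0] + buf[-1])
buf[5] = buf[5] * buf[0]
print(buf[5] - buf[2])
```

append buf[0]+buf[1] = 8+7 = 15 → [8, 7, 5, 7, 7, 15]
pop() removes 15 → [8, 7, 5, 7, 7]
buf[-1] = buf[2]+buf[-1] = 5+7 = 12 → [8, 7, 5, 7, 12]
append buf[0]+buf[-1] = 8+12 = 20 → [8, 7, 5, 7, 12, 20]
buf[5] = buf[5]*buf[0] = 20*8 = 160 → [8, 7, 5, 7, 12, 160]
buf[5]-buf[2] = 160-5 = 155

155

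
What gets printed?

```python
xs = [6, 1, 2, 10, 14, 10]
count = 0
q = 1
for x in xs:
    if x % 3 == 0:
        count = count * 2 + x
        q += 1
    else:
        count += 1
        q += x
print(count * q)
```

429

x=6: %3==0, count = 0*2+6 = 6; q=2
x=1: not %3==0, count = 6+1 = 7; q=3
x=2: not %3==0, count = 7+1 = 8; q=5
x=10: not %3==0, count = 8+1 = 9; q=15
x=14: not %3==0, count = 9+1 = 10; q=29
x=10: not %3==0, count = 10+1 = 11; q=39
count*q = 11*39 = 429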